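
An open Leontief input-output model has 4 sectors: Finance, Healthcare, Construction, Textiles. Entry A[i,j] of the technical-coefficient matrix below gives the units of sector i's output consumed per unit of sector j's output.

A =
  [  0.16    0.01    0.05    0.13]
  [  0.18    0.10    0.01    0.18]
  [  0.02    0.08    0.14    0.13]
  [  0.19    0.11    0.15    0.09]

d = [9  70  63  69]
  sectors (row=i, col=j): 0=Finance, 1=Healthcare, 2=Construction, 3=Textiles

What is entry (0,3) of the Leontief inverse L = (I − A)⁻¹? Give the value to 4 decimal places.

Form M = I − A:
  [  0.84   -0.01   -0.05   -0.13]
  [ -0.18    0.90   -0.01   -0.18]
  [ -0.02   -0.08    0.86   -0.13]
  [ -0.19   -0.11   -0.15    0.91]
Leontief inverse L = M⁻¹:
  [  1.2495    0.0484    0.1087    0.2036]
  [  0.3144    1.1567    0.0815    0.2854]
  [  0.1061    0.1348    1.2079    0.2144]
  [  0.3164    0.1721    0.2317    1.2112]
Total output x = L · d:
  x_0 = 1.2495·9 + 0.0484·70 + 0.1087·63 + 0.2036·69 = 35.5345
  x_1 = 0.3144·9 + 1.1567·70 + 0.0815·63 + 0.2854·69 = 108.6236
  x_2 = 0.1061·9 + 0.1348·70 + 1.2079·63 + 0.2144·69 = 101.2784
  x_3 = 0.3164·9 + 0.1721·70 + 0.2317·63 + 1.2112·69 = 113.0680

L[0,3] = 0.2036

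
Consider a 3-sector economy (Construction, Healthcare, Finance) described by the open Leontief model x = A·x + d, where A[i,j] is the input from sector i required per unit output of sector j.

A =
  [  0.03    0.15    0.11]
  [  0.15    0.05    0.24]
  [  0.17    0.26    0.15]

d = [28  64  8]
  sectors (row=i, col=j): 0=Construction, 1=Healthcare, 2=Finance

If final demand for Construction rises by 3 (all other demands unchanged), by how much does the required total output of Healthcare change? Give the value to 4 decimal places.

0.7475

Form M = I − A:
  [  0.97   -0.15   -0.11]
  [ -0.15    0.95   -0.24]
  [ -0.17   -0.26    0.85]
Leontief inverse L = M⁻¹:
  [  1.1031    0.2311    0.2080]
  [  0.2492    1.1930    0.3691]
  [  0.2968    0.4111    1.3310]
Total output x = L · d:
  x_0 = 1.1031·28 + 0.2311·64 + 0.2080·8 = 47.3423
  x_1 = 0.2492·28 + 1.1930·64 + 0.3691·8 = 86.2806
  x_2 = 0.2968·28 + 0.4111·64 + 1.3310·8 = 45.2719
Δx_1 = L[1,0] · Δd_0 = 0.2492 · 3 = 0.7475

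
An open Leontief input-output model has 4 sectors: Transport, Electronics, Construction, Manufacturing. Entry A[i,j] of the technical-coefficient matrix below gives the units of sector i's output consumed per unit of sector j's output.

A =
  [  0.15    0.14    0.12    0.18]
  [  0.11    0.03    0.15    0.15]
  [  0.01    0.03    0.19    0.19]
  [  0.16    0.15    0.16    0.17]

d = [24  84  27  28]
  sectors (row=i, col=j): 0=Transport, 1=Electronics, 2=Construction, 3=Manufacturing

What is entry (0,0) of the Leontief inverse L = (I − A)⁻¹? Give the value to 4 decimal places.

Form M = I − A:
  [  0.85   -0.14   -0.12   -0.18]
  [ -0.11    0.97   -0.15   -0.15]
  [ -0.01   -0.03    0.81   -0.19]
  [ -0.16   -0.15   -0.16    0.83]
Leontief inverse L = M⁻¹:
  [  1.2885    0.2574    0.3173    0.3986]
  [  0.2079    1.1191    0.3005    0.3161]
  [  0.0950    0.1086    1.3372    0.3463]
  [  0.3043    0.2728    0.3732    1.4055]
Total output x = L · d:
  x_0 = 1.2885·24 + 0.2574·84 + 0.3173·27 + 0.3986·28 = 72.2774
  x_1 = 0.2079·24 + 1.1191·84 + 0.3005·27 + 0.3161·28 = 115.9576
  x_2 = 0.0950·24 + 0.1086·84 + 1.3372·27 + 0.3463·28 = 57.2040
  x_3 = 0.3043·24 + 0.2728·84 + 0.3732·27 + 1.4055·28 = 79.6514

L[0,0] = 1.2885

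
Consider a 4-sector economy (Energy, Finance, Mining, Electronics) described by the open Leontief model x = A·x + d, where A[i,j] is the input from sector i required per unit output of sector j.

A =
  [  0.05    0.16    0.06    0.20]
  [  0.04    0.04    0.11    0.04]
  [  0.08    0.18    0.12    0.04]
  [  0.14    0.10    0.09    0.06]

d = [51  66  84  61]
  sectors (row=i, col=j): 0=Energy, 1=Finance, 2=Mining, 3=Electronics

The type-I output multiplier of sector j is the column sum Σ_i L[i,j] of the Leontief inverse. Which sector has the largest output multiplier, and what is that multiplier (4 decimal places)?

Finance (1.7504)

Form M = I − A:
  [  0.95   -0.16   -0.06   -0.20]
  [ -0.04    0.96   -0.11   -0.04]
  [ -0.08   -0.18    0.88   -0.04]
  [ -0.14   -0.10   -0.09    0.94]
Leontief inverse L = M⁻¹:
  [  1.1107    0.2359    0.1310    0.2519]
  [  0.0681    1.0876    0.1475    0.0670]
  [  0.1233    0.2519    1.1852    0.0874]
  [  0.1845    0.1750    0.1487    1.1169]
Total output x = L · d:
  x_0 = 1.1107·51 + 0.2359·66 + 0.1310·84 + 0.2519·61 = 98.5891
  x_1 = 0.0681·51 + 1.0876·66 + 0.1475·84 + 0.0670·61 = 91.7335
  x_2 = 0.1233·51 + 0.2519·66 + 1.1852·84 + 0.0874·61 = 127.7978
  x_3 = 0.1845·51 + 0.1750·66 + 0.1487·84 + 1.1169·61 = 101.5719
Output multipliers (column sums of L):
  Energy: 1.4866
  Finance: 1.7504
  Mining: 1.6123
  Electronics: 1.5232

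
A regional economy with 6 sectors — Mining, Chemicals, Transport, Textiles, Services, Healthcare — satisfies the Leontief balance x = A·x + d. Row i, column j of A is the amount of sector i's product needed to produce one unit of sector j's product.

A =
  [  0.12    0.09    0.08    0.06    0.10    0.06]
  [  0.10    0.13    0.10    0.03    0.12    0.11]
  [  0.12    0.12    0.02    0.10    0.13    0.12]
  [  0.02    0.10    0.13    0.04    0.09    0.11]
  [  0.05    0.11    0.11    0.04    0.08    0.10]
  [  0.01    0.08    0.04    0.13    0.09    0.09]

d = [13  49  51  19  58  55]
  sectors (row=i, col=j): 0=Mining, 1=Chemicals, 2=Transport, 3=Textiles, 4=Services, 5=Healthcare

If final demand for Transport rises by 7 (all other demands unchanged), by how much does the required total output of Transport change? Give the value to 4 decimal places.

7.8770

Form M = I − A:
  [  0.88   -0.09   -0.08   -0.06   -0.10   -0.06]
  [ -0.10    0.87   -0.10   -0.03   -0.12   -0.11]
  [ -0.12   -0.12    0.98   -0.10   -0.13   -0.12]
  [ -0.02   -0.10   -0.13    0.96   -0.09   -0.11]
  [ -0.05   -0.11   -0.11   -0.04    0.92   -0.10]
  [ -0.01   -0.08   -0.04   -0.13   -0.09    0.91]
Leontief inverse L = M⁻¹:
  [  1.1988    0.2033    0.1659    0.1295    0.2090    0.1641]
  [  0.1894    1.2616    0.1964    0.1134    0.2466    0.2317]
  [  0.2034    0.2516    1.1253    0.1812    0.2554    0.2422]
  [  0.0911    0.2106    0.2074    1.1128    0.1966    0.2149]
  [  0.1230    0.2203    0.1888    0.1112    1.1865    0.2035]
  [  0.0639    0.1761    0.1168    0.1893    0.1806    1.1825]
Total output x = L · d:
  x_0 = 1.1988·13 + 0.2033·49 + 0.1659·51 + 0.1295·19 + 0.2090·58 + 0.1641·55 = 57.6167
  x_1 = 0.1894·13 + 1.2616·49 + 0.1964·51 + 0.1134·19 + 0.2466·58 + 0.2317·55 = 103.4993
  x_2 = 0.2034·13 + 0.2516·49 + 1.1253·51 + 0.1812·19 + 0.2554·58 + 0.2422·55 = 103.9392
  x_3 = 0.0911·13 + 0.2106·49 + 0.2074·51 + 1.1128·19 + 0.1966·58 + 0.2149·55 = 66.4433
  x_4 = 0.1230·13 + 0.2203·49 + 0.1888·51 + 0.1112·19 + 1.1865·58 + 0.2035·55 = 104.1413
  x_5 = 0.0639·13 + 0.1761·49 + 0.1168·51 + 0.1893·19 + 0.1806·58 + 1.1825·55 = 94.5319
Δx_2 = L[2,2] · Δd_2 = 1.1253 · 7 = 7.8770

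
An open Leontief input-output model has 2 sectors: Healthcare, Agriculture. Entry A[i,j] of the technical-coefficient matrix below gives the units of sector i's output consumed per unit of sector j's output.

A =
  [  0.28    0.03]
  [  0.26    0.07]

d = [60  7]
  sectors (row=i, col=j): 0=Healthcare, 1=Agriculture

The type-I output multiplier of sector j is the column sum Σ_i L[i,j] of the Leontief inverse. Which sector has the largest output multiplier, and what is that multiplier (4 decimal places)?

Form M = I − A:
  [  0.72   -0.03]
  [ -0.26    0.93]
Leontief inverse L = M⁻¹:
  [  1.4053    0.0453]
  [  0.3929    1.0879]
Total output x = L · d:
  x_0 = 1.4053·60 + 0.0453·7 = 84.6328
  x_1 = 0.3929·60 + 1.0879·7 = 31.1877
Output multipliers (column sums of L):
  Healthcare: 1.7981
  Agriculture: 1.1333

Healthcare (1.7981)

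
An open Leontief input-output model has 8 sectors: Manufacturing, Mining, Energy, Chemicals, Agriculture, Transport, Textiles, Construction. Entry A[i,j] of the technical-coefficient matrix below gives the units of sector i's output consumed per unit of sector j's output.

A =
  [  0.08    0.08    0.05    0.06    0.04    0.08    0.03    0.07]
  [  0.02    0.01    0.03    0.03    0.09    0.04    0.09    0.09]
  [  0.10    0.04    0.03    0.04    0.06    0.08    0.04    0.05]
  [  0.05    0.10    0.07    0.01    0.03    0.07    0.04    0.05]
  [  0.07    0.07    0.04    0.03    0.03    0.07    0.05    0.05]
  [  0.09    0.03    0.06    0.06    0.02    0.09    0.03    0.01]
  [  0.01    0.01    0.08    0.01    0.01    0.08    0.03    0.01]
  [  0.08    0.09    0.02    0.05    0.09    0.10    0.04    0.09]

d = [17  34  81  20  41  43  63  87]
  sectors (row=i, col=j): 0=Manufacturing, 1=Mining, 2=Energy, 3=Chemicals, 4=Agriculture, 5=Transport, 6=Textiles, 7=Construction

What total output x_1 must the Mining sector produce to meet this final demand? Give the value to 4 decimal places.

70.0424

Form M = I − A:
  [  0.92   -0.08   -0.05   -0.06   -0.04   -0.08   -0.03   -0.07]
  [ -0.02    0.99   -0.03   -0.03   -0.09   -0.04   -0.09   -0.09]
  [ -0.10   -0.04    0.97   -0.04   -0.06   -0.08   -0.04   -0.05]
  [ -0.05   -0.10   -0.07    0.99   -0.03   -0.07   -0.04   -0.05]
  [ -0.07   -0.07   -0.04   -0.03    0.97   -0.07   -0.05   -0.05]
  [ -0.09   -0.03   -0.06   -0.06   -0.02    0.91   -0.03   -0.01]
  [ -0.01   -0.01   -0.08   -0.01   -0.01   -0.08    0.97   -0.01]
  [ -0.08   -0.09   -0.02   -0.05   -0.09   -0.10   -0.04    0.91]
Leontief inverse L = M⁻¹:
  [  1.1359    0.1264    0.0896    0.0942    0.0816    0.1456    0.0680    0.1168]
  [  0.0630    1.0471    0.0627    0.0549    0.1200    0.0945    0.1182    0.1238]
  [  0.1510    0.0823    1.0667    0.0713    0.0940    0.1396    0.0721    0.0898]
  [  0.0963    0.1342    0.1024    1.0390    0.0665    0.1247    0.0735    0.0892]
  [  0.1150    0.1058    0.0734    0.0581    1.0633    0.1242    0.0810    0.0872]
  [  0.1361    0.0661    0.0936    0.0875    0.0484    1.1422    0.0574    0.0428]
  [  0.0397    0.0283    0.0998    0.0269    0.0269    0.1126    1.0460    0.0270]
  [  0.1428    0.1428    0.0651    0.0889    0.1364    0.1748    0.0836    1.1428]
Total output x = L · d:
  x_0 = 1.1359·17 + 0.1264·34 + 0.0896·81 + 0.0942·20 + 0.0816·41 + 0.1456·43 + 0.0680·63 + 0.1168·87 = 56.8041
  x_1 = 0.0630·17 + 1.0471·34 + 0.0627·81 + 0.0549·20 + 0.1200·41 + 0.0945·43 + 0.1182·63 + 0.1238·87 = 70.0424
  x_2 = 0.1510·17 + 0.0823·34 + 1.0667·81 + 0.0713·20 + 0.0940·41 + 0.1396·43 + 0.0721·63 + 0.0898·87 = 115.4028
  x_3 = 0.0963·17 + 0.1342·34 + 0.1024·81 + 1.0390·20 + 0.0665·41 + 0.1247·43 + 0.0735·63 + 0.0892·87 = 55.7566
  x_4 = 0.1150·17 + 0.1058·34 + 0.0734·81 + 0.0581·20 + 1.0633·41 + 0.1242·43 + 0.0810·63 + 0.0872·87 = 74.2889
  x_5 = 0.1361·17 + 0.0661·34 + 0.0936·81 + 0.0875·20 + 0.0484·41 + 1.1422·43 + 0.0574·63 + 0.0428·87 = 72.3336
  x_6 = 0.0397·17 + 0.0283·34 + 0.0998·81 + 0.0269·20 + 0.0269·41 + 0.1126·43 + 1.0460·63 + 0.0270·87 = 84.4424
  x_7 = 0.1428·17 + 0.1428·34 + 0.0651·81 + 0.0889·20 + 0.1364·41 + 0.1748·43 + 0.0836·63 + 1.1428·87 = 132.1331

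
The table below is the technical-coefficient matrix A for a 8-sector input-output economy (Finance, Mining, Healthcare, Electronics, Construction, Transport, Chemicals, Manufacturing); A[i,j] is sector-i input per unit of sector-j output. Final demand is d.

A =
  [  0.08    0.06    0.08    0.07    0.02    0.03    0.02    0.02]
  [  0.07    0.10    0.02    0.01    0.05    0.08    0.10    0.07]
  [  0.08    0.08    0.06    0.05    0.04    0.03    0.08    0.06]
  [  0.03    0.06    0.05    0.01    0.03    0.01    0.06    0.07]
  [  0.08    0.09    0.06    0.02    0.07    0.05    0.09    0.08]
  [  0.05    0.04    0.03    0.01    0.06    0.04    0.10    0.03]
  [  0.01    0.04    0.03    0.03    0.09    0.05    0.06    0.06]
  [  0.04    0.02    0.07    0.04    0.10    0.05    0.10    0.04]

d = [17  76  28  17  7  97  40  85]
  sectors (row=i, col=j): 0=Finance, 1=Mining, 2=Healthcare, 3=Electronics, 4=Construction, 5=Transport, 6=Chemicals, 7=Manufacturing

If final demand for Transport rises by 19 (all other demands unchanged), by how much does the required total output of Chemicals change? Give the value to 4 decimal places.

Form M = I − A:
  [  0.92   -0.06   -0.08   -0.07   -0.02   -0.03   -0.02   -0.02]
  [ -0.07    0.90   -0.02   -0.01   -0.05   -0.08   -0.10   -0.07]
  [ -0.08   -0.08    0.94   -0.05   -0.04   -0.03   -0.08   -0.06]
  [ -0.03   -0.06   -0.05    0.99   -0.03   -0.01   -0.06   -0.07]
  [ -0.08   -0.09   -0.06   -0.02    0.93   -0.05   -0.09   -0.08]
  [ -0.05   -0.04   -0.03   -0.01   -0.06    0.96   -0.10   -0.03]
  [ -0.01   -0.04   -0.03   -0.03   -0.09   -0.05    0.94   -0.06]
  [ -0.04   -0.02   -0.07   -0.04   -0.10   -0.05   -0.10    0.96]
Leontief inverse L = M⁻¹:
  [  1.1186    0.1029    0.1138    0.0918    0.0536    0.0572    0.0674    0.0551]
  [  0.1168    1.1527    0.0610    0.0361    0.1049    0.1222    0.1680    0.1160]
  [  0.1259    0.1320    1.1017    0.0769    0.0891    0.0677    0.1423    0.1051]
  [  0.0609    0.0948    0.0782    1.0283    0.0664    0.0371    0.1047    0.1013]
  [  0.1330    0.1489    0.1072    0.0503    1.1284    0.0945    0.1631    0.1312]
  [  0.0833    0.0784    0.0603    0.0296    0.0997    1.0692    0.1473    0.0643]
  [  0.0453    0.0803    0.0620    0.0483    0.1329    0.0805    1.1133    0.0974]
  [  0.0837    0.0698    0.1104    0.0648    0.1503    0.0853    0.1617    1.0854]
Total output x = L · d:
  x_0 = 1.1186·17 + 0.1029·76 + 0.1138·28 + 0.0918·17 + 0.0536·7 + 0.0572·97 + 0.0674·40 + 0.0551·85 = 44.8845
  x_1 = 0.1168·17 + 1.1527·76 + 0.0610·28 + 0.0361·17 + 0.1049·7 + 0.1222·97 + 0.1680·40 + 0.1160·85 = 121.0829
  x_2 = 0.1259·17 + 0.1320·76 + 1.1017·28 + 0.0769·17 + 0.0891·7 + 0.0677·97 + 0.1423·40 + 0.1051·85 = 66.1492
  x_3 = 0.0609·17 + 0.0948·76 + 0.0782·28 + 1.0283·17 + 0.0664·7 + 0.0371·97 + 0.1047·40 + 0.1013·85 = 44.7728
  x_4 = 0.1330·17 + 0.1489·76 + 0.1072·28 + 0.0503·17 + 1.1284·7 + 0.0945·97 + 0.1631·40 + 0.1312·85 = 52.1783
  x_5 = 0.0833·17 + 0.0784·76 + 0.0603·28 + 0.0296·17 + 0.0997·7 + 1.0692·97 + 0.1473·40 + 0.0643·85 = 125.3311
  x_6 = 0.0453·17 + 0.0803·76 + 0.0620·28 + 0.0483·17 + 0.1329·7 + 0.0805·97 + 1.1133·40 + 0.0974·85 = 70.9800
  x_7 = 0.0837·17 + 0.0698·76 + 0.1104·28 + 0.0648·17 + 0.1503·7 + 0.0853·97 + 0.1617·40 + 1.0854·85 = 118.9800
Δx_6 = L[6,5] · Δd_5 = 0.0805 · 19 = 1.5300

1.5300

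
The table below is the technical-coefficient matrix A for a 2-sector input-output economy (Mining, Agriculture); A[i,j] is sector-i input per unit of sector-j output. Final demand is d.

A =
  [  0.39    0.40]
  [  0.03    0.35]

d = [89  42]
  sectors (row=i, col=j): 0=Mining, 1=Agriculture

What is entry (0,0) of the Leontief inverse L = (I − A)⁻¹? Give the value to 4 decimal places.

L[0,0] = 1.6905

Form M = I − A:
  [  0.61   -0.40]
  [ -0.03    0.65]
Leontief inverse L = M⁻¹:
  [  1.6905    1.0403]
  [  0.0780    1.5865]
Total output x = L · d:
  x_0 = 1.6905·89 + 1.0403·42 = 194.1482
  x_1 = 0.0780·89 + 1.5865·42 = 73.5761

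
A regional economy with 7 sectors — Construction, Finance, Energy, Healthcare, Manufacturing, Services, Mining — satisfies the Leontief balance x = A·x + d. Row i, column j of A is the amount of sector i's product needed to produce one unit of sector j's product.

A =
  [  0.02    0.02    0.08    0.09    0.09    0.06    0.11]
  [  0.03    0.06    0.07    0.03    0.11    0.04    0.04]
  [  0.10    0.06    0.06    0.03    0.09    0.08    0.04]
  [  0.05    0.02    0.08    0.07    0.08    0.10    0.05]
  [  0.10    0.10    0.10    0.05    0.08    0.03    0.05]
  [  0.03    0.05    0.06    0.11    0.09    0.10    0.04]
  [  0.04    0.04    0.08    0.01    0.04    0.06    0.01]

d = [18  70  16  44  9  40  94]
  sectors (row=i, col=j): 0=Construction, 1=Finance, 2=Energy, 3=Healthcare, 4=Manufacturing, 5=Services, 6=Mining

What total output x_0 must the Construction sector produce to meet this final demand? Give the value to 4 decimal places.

Form M = I − A:
  [  0.98   -0.02   -0.08   -0.09   -0.09   -0.06   -0.11]
  [ -0.03    0.94   -0.07   -0.03   -0.11   -0.04   -0.04]
  [ -0.10   -0.06    0.94   -0.03   -0.09   -0.08   -0.04]
  [ -0.05   -0.02   -0.08    0.93   -0.08   -0.10   -0.05]
  [ -0.10   -0.10   -0.10   -0.05    0.92   -0.03   -0.05]
  [ -0.03   -0.05   -0.06   -0.11   -0.09    0.90   -0.04]
  [ -0.04   -0.04   -0.08   -0.01   -0.04   -0.06    0.99]
Leontief inverse L = M⁻¹:
  [  1.0693    0.0638    0.1436    0.1339    0.1557    0.1167    0.1465]
  [  0.0722    1.0999    0.1229    0.0660    0.1675    0.0824    0.0725]
  [  0.1457    0.1042    1.1234    0.0790    0.1602    0.1339    0.0833]
  [  0.0969    0.0627    0.1414    1.1187    0.1473    0.1570    0.0893]
  [  0.1516    0.1480    0.1693    0.0985    1.1574    0.0877    0.0966]
  [  0.0795    0.0957    0.1259    0.1617    0.1627    1.1607    0.0811]
  [  0.0698    0.0678    0.1174    0.0395    0.0841    0.0943    1.0354]
Total output x = L · d:
  x_0 = 1.0693·18 + 0.0638·70 + 0.1436·16 + 0.1339·44 + 0.1557·9 + 0.1167·40 + 0.1465·94 = 51.7478
  x_1 = 0.0722·18 + 1.0999·70 + 0.1229·16 + 0.0660·44 + 0.1675·9 + 0.0824·40 + 0.0725·94 = 94.7832
  x_2 = 0.1457·18 + 0.1042·70 + 1.1234·16 + 0.0790·44 + 0.1602·9 + 0.1339·40 + 0.0833·94 = 45.9935
  x_3 = 0.0969·18 + 0.0627·70 + 0.1414·16 + 1.1187·44 + 0.1473·9 + 0.1570·40 + 0.0893·94 = 73.6181
  x_4 = 0.1516·18 + 0.1480·70 + 0.1693·16 + 0.0985·44 + 1.1574·9 + 0.0877·40 + 0.0966·94 = 43.1419
  x_5 = 0.0795·18 + 0.0957·70 + 0.1259·16 + 0.1617·44 + 0.1627·9 + 1.1607·40 + 0.0811·94 = 72.7681
  x_6 = 0.0698·18 + 0.0678·70 + 0.1174·16 + 0.0395·44 + 0.0841·9 + 0.0943·40 + 1.0354·94 = 111.4835

51.7478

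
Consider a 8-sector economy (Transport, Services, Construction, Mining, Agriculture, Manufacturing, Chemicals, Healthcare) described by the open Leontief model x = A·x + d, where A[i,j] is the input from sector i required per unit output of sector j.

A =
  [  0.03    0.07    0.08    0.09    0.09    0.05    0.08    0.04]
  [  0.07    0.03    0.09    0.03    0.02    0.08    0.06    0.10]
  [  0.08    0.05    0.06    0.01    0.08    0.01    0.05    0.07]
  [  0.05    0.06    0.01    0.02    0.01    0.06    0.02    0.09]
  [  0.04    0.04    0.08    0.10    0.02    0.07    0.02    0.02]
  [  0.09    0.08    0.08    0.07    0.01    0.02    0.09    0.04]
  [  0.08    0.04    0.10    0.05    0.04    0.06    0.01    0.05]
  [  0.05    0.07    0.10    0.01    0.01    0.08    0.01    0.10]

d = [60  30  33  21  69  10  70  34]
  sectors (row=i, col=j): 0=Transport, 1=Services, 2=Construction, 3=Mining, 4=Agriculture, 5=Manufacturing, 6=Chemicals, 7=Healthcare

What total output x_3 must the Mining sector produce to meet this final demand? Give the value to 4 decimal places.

Form M = I − A:
  [  0.97   -0.07   -0.08   -0.09   -0.09   -0.05   -0.08   -0.04]
  [ -0.07    0.97   -0.09   -0.03   -0.02   -0.08   -0.06   -0.10]
  [ -0.08   -0.05    0.94   -0.01   -0.08   -0.01   -0.05   -0.07]
  [ -0.05   -0.06   -0.01    0.98   -0.01   -0.06   -0.02   -0.09]
  [ -0.04   -0.04   -0.08   -0.10    0.98   -0.07   -0.02   -0.02]
  [ -0.09   -0.08   -0.08   -0.07   -0.01    0.98   -0.09   -0.04]
  [ -0.08   -0.04   -0.10   -0.05   -0.04   -0.06    0.99   -0.05]
  [ -0.05   -0.07   -0.10   -0.01   -0.01   -0.08   -0.01    0.90]
Leontief inverse L = M⁻¹:
  [  1.0876    0.1195    0.1474    0.1316    0.1225    0.0989    0.1177    0.0999]
  [  0.1241    1.0798    0.1568    0.0669    0.0538    0.1228    0.0986    0.1565]
  [  0.1228    0.0897    1.1179    0.0455    0.1098    0.0500    0.0807    0.1161]
  [  0.0857    0.0939    0.0566    1.0450    0.0293    0.0922    0.0469    0.1305]
  [  0.0830    0.0789    0.1262    0.1286    1.0451    0.1030    0.0516    0.0658]
  [  0.1427    0.1263    0.1438    0.1067    0.0456    1.0650    0.1273    0.0977]
  [  0.1267    0.0837    0.1560    0.0845    0.0717    0.0974    1.0463    0.0996]
  [  0.0997    0.1147    0.1611    0.0410    0.0400    0.1185    0.0472    1.1537]
Total output x = L · d:
  x_0 = 1.0876·60 + 0.1195·30 + 0.1474·33 + 0.1316·21 + 0.1225·69 + 0.0989·10 + 0.1177·70 + 0.0999·34 = 97.5483
  x_1 = 0.1241·60 + 1.0798·30 + 0.1568·33 + 0.0669·21 + 0.0538·69 + 0.1228·10 + 0.0986·70 + 0.1565·34 = 63.5863
  x_2 = 0.1228·60 + 0.0897·30 + 1.1179·33 + 0.0455·21 + 0.1098·69 + 0.0500·10 + 0.0807·70 + 0.1161·34 = 65.5764
  x_3 = 0.0857·60 + 0.0939·30 + 0.0566·33 + 1.0450·21 + 0.0293·69 + 0.0922·10 + 0.0469·70 + 0.1305·34 = 42.4293
  x_4 = 0.0830·60 + 0.0789·30 + 0.1262·33 + 0.1286·21 + 1.0451·69 + 0.1030·10 + 0.0516·70 + 0.0658·34 = 93.2073
  x_5 = 0.1427·60 + 0.1263·30 + 0.1438·33 + 0.1067·21 + 0.0456·69 + 1.0650·10 + 0.1273·70 + 0.0977·34 = 45.3667
  x_6 = 0.1267·60 + 0.0837·30 + 0.1560·33 + 0.0845·21 + 0.0717·69 + 0.0974·10 + 1.0463·70 + 0.0996·34 = 99.5762
  x_7 = 0.0997·60 + 0.1147·30 + 0.1611·33 + 0.0410·21 + 0.0400·69 + 0.1185·10 + 0.0472·70 + 1.1537·34 = 62.0751

42.4293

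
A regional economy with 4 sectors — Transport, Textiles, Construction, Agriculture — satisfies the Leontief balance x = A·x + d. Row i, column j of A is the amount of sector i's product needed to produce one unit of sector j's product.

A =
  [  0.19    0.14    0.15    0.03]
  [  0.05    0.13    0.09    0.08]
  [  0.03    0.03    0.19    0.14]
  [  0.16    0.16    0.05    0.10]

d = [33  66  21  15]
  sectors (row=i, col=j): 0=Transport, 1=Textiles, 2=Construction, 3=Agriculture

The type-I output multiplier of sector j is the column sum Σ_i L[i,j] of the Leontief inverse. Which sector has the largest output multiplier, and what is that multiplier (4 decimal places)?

Construction (1.8541)

Form M = I − A:
  [  0.81   -0.14   -0.15   -0.03]
  [ -0.05    0.87   -0.09   -0.08]
  [ -0.03   -0.03    0.81   -0.14]
  [ -0.16   -0.16   -0.05    0.90]
Leontief inverse L = M⁻¹:
  [  1.2799    0.2346    0.2696    0.1055]
  [  0.1065    1.1969    0.1611    0.1350]
  [  0.0949    0.0980    1.2760    0.2104]
  [  0.2517    0.2599    0.1474    1.1655]
Total output x = L · d:
  x_0 = 1.2799·33 + 0.2346·66 + 0.2696·21 + 0.1055·15 = 64.9656
  x_1 = 0.1065·33 + 1.1969·66 + 0.1611·21 + 0.1350·15 = 87.9206
  x_2 = 0.0949·33 + 0.0980·66 + 1.2760·21 + 0.2104·15 = 39.5465
  x_3 = 0.2517·33 + 0.2599·66 + 0.1474·21 + 1.1655·15 = 46.0435
Output multipliers (column sums of L):
  Transport: 1.7330
  Textiles: 1.7895
  Construction: 1.8541
  Agriculture: 1.6164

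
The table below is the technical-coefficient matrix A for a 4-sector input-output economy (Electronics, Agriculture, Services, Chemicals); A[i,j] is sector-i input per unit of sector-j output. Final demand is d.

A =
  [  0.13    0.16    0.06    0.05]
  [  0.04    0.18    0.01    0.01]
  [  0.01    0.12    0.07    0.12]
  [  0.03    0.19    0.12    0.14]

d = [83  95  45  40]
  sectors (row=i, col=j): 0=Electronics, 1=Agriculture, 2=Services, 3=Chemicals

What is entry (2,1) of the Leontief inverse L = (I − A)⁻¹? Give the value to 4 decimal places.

Form M = I − A:
  [  0.87   -0.16   -0.06   -0.05]
  [ -0.04    0.82   -0.01   -0.01]
  [ -0.01   -0.12    0.93   -0.12]
  [ -0.03   -0.19   -0.12    0.86]
Leontief inverse L = M⁻¹:
  [  1.1652    0.2596    0.0887    0.0831]
  [  0.0579    1.2384    0.0197    0.0205]
  [  0.0274    0.2027    1.0995    0.1574]
  [  0.0573    0.3110    0.1609    1.1922]
Total output x = L · d:
  x_0 = 1.1652·83 + 0.2596·95 + 0.0887·45 + 0.0831·40 = 128.6956
  x_1 = 0.0579·83 + 1.2384·95 + 0.0197·45 + 0.0205·40 = 124.1623
  x_2 = 0.0274·83 + 0.2027·95 + 1.0995·45 + 0.1574·40 = 77.3040
  x_3 = 0.0573·83 + 0.3110·95 + 0.1609·45 + 1.1922·40 = 89.2188

L[2,1] = 0.2027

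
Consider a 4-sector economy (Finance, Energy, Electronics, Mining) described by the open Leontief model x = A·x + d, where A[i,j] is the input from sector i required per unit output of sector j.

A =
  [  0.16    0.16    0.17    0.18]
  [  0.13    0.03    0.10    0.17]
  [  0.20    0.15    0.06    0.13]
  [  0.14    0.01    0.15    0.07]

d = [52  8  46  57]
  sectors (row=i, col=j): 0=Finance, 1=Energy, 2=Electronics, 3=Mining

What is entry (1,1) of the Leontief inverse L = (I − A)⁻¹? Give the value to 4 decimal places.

Form M = I − A:
  [  0.84   -0.16   -0.17   -0.18]
  [ -0.13    0.97   -0.10   -0.17]
  [ -0.20   -0.15    0.94   -0.13]
  [ -0.14   -0.01   -0.15    0.93]
Leontief inverse L = M⁻¹:
  [  1.3753    0.2827    0.3370    0.3650]
  [  0.2701    1.1113    0.2126    0.2851]
  [  0.3731    0.2506    1.2036    0.2863]
  [  0.2701    0.0949    0.2472    1.1795]
Total output x = L · d:
  x_0 = 1.3753·52 + 0.2827·8 + 0.3370·46 + 0.3650·57 = 110.0868
  x_1 = 0.2701·52 + 1.1113·8 + 0.2126·46 + 0.2851·57 = 48.9680
  x_2 = 0.3731·52 + 0.2506·8 + 1.2036·46 + 0.2863·57 = 93.0905
  x_3 = 0.2701·52 + 0.0949·8 + 0.2472·46 + 1.1795·57 = 93.4037

L[1,1] = 1.1113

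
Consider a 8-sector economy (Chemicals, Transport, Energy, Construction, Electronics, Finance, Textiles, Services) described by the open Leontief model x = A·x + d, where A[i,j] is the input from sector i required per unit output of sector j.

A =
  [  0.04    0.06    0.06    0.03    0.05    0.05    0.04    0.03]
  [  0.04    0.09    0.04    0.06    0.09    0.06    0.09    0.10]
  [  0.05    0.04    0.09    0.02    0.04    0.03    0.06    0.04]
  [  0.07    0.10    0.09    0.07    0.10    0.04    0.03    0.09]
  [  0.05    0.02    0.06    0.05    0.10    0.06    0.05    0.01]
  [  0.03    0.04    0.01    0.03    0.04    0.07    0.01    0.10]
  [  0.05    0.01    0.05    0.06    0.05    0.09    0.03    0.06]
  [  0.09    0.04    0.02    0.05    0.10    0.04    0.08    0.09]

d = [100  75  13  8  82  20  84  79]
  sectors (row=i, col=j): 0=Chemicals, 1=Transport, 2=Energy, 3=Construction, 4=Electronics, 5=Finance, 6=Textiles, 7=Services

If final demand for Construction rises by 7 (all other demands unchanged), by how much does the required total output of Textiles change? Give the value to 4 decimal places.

Form M = I − A:
  [  0.96   -0.06   -0.06   -0.03   -0.05   -0.05   -0.04   -0.03]
  [ -0.04    0.91   -0.04   -0.06   -0.09   -0.06   -0.09   -0.10]
  [ -0.05   -0.04    0.91   -0.02   -0.04   -0.03   -0.06   -0.04]
  [ -0.07   -0.10   -0.09    0.93   -0.10   -0.04   -0.03   -0.09]
  [ -0.05   -0.02   -0.06   -0.05    0.90   -0.06   -0.05   -0.01]
  [ -0.03   -0.04   -0.01   -0.03   -0.04    0.93   -0.01   -0.10]
  [ -0.05   -0.01   -0.05   -0.06   -0.05   -0.09    0.97   -0.06]
  [ -0.09   -0.04   -0.02   -0.05   -0.10   -0.04   -0.08    0.91]
Leontief inverse L = M⁻¹:
  [  1.0725    0.0910    0.0932    0.0587    0.0950    0.0852    0.0718    0.0704]
  [  0.0957    1.1390    0.0910    0.1095    0.1672    0.1180    0.1423    0.1673]
  [  0.0836    0.0695    1.1253    0.0482    0.0837    0.0651    0.0925    0.0788]
  [  0.1272    0.1539    0.1469    1.1192    0.1798    0.0963    0.0864    0.1565]
  [  0.0850    0.0515    0.0983    0.0810    1.1488    0.0986    0.0812    0.0496]
  [  0.0632    0.0691    0.0360    0.0577    0.0854    1.1023    0.0405    0.1417]
  [  0.0873    0.0436    0.0853    0.0911    0.0995    0.1279    1.0618    0.1056]
  [  0.1389    0.0816    0.0659    0.0926    0.1672    0.0909    0.1242    1.1445]
Total output x = L · d:
  x_0 = 1.0725·100 + 0.0910·75 + 0.0932·13 + 0.0587·8 + 0.0950·82 + 0.0852·20 + 0.0718·84 + 0.0704·79 = 136.8456
  x_1 = 0.0957·100 + 1.1390·75 + 0.0910·13 + 0.1095·8 + 0.1672·82 + 0.1180·20 + 0.1423·84 + 0.1673·79 = 138.2942
  x_2 = 0.0836·100 + 0.0695·75 + 1.1253·13 + 0.0482·8 + 0.0837·82 + 0.0651·20 + 0.0925·84 + 0.0788·79 = 50.7446
  x_3 = 0.1272·100 + 0.1539·75 + 0.1469·13 + 1.1192·8 + 0.1798·82 + 0.0963·20 + 0.0864·84 + 0.1565·79 = 71.4186
  x_4 = 0.0850·100 + 0.0515·75 + 0.0983·13 + 0.0810·8 + 1.1488·82 + 0.0986·20 + 0.0812·84 + 0.0496·79 = 121.1924
  x_5 = 0.0632·100 + 0.0691·75 + 0.0360·13 + 0.0577·8 + 0.0854·82 + 1.1023·20 + 0.0405·84 + 0.1417·79 = 56.0796
  x_6 = 0.0873·100 + 0.0436·75 + 0.0853·13 + 0.0911·8 + 0.0995·82 + 0.1279·20 + 1.0618·84 + 0.1056·79 = 122.0962
  x_7 = 0.1389·100 + 0.0816·75 + 0.0659·13 + 0.0926·8 + 0.1672·82 + 0.0909·20 + 0.1242·84 + 1.1445·79 = 137.9822
Δx_6 = L[6,3] · Δd_3 = 0.0911 · 7 = 0.6379

0.6379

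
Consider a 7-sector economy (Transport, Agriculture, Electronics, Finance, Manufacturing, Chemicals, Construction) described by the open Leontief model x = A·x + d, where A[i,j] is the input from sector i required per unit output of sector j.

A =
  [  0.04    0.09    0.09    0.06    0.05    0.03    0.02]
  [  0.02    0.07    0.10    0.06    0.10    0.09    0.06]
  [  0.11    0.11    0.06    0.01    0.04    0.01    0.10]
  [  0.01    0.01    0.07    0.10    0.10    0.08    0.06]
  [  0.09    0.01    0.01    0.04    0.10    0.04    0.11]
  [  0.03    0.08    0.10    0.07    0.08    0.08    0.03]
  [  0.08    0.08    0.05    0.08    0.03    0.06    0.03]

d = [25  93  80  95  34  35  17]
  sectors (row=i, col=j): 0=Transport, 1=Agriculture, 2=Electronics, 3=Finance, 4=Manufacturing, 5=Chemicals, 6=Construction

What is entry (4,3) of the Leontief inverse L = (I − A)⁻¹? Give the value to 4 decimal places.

Form M = I − A:
  [  0.96   -0.09   -0.09   -0.06   -0.05   -0.03   -0.02]
  [ -0.02    0.93   -0.10   -0.06   -0.10   -0.09   -0.06]
  [ -0.11   -0.11    0.94   -0.01   -0.04   -0.01   -0.10]
  [ -0.01   -0.01   -0.07    0.90   -0.10   -0.08   -0.06]
  [ -0.09   -0.01   -0.01   -0.04    0.90   -0.04   -0.11]
  [ -0.03   -0.08   -0.10   -0.07   -0.08    0.92   -0.03]
  [ -0.08   -0.08   -0.05   -0.08   -0.03   -0.06    0.97]
Leontief inverse L = M⁻¹:
  [  1.0778    0.1338    0.1363    0.0976    0.0997    0.0667    0.0640]
  [  0.0722    1.1258    0.1576    0.1101    0.1646    0.1386    0.1171]
  [  0.1539    0.1650    1.1143    0.0545    0.0918    0.0514    0.1436]
  [  0.0538    0.0528    0.1165    1.1456    0.1558    0.1217    0.1087]
  [  0.1303    0.0514    0.0524    0.0829    1.1474    0.0767    0.1489]
  [  0.0774    0.1328    0.1560    0.1171    0.1419    1.1260    0.0841]
  [  0.1160    0.1266    0.1025    0.1242    0.0836    0.1016    1.0720]
Total output x = L · d:
  x_0 = 1.0778·25 + 0.1338·93 + 0.1363·80 + 0.0976·95 + 0.0997·34 + 0.0667·35 + 0.0640·17 = 66.3721
  x_1 = 0.0722·25 + 1.1258·93 + 0.1576·80 + 0.1101·95 + 0.1646·34 + 0.1386·35 + 0.1171·17 = 142.0151
  x_2 = 0.1539·25 + 0.1650·93 + 1.1143·80 + 0.0545·95 + 0.0918·34 + 0.0514·35 + 0.1436·17 = 120.8719
  x_3 = 0.0538·25 + 0.0528·93 + 0.1165·80 + 1.1456·95 + 0.1558·34 + 0.1217·35 + 0.1087·17 = 135.8008
  x_4 = 0.1303·25 + 0.0514·93 + 0.0524·80 + 0.0829·95 + 1.1474·34 + 0.0767·35 + 0.1489·17 = 64.3330
  x_5 = 0.0774·25 + 0.1328·93 + 0.1560·80 + 0.1171·95 + 0.1419·34 + 1.1260·35 + 0.0841·17 = 83.5558
  x_6 = 0.1160·25 + 0.1266·93 + 0.1025·80 + 0.1242·95 + 0.0836·34 + 0.1016·35 + 1.0720·17 = 59.3010

L[4,3] = 0.0829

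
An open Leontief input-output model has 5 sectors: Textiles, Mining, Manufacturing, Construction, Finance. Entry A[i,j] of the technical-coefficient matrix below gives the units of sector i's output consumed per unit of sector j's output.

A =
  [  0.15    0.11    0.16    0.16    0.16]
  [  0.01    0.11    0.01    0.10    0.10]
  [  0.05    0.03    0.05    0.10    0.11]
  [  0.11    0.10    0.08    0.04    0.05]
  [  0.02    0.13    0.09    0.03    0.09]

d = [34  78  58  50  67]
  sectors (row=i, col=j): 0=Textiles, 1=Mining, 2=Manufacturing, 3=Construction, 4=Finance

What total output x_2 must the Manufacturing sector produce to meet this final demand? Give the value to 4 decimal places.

91.6819

Form M = I − A:
  [  0.85   -0.11   -0.16   -0.16   -0.16]
  [ -0.01    0.89   -0.01   -0.10   -0.10]
  [ -0.05   -0.03    0.95   -0.10   -0.11]
  [ -0.11   -0.10   -0.08    0.96   -0.05]
  [ -0.02   -0.13   -0.09   -0.03    0.91]
Leontief inverse L = M⁻¹:
  [  1.2358    0.2337    0.2604    0.2665    0.2891]
  [  0.0375    1.1667    0.0441    0.1370    0.1477]
  [  0.0879    0.0881    1.0961    0.1432    0.1655]
  [  0.1553    0.1653    0.1323    1.1024    0.1220]
  [  0.0463    0.1860    0.1248    0.0759    1.1467]
Total output x = L · d:
  x_0 = 1.2358·34 + 0.2337·78 + 0.2604·58 + 0.2665·50 + 0.2891·67 = 108.0433
  x_1 = 0.0375·34 + 1.1667·78 + 0.0441·58 + 0.1370·50 + 0.1477·67 = 111.5798
  x_2 = 0.0879·34 + 0.0881·78 + 1.0961·58 + 0.1432·50 + 0.1655·67 = 91.6819
  x_3 = 0.1553·34 + 0.1653·78 + 0.1323·58 + 1.1024·50 + 0.1220·67 = 89.1403
  x_4 = 0.0463·34 + 0.1860·78 + 0.1248·58 + 0.0759·50 + 1.1467·67 = 103.9470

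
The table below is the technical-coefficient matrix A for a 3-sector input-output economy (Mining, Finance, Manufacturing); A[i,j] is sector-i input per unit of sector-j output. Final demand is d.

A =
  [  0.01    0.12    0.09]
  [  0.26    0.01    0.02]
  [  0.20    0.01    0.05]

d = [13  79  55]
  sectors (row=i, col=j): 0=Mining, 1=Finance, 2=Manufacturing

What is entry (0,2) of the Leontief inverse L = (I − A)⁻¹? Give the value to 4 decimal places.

L[0,2] = 0.1037

Form M = I − A:
  [  0.99   -0.12   -0.09]
  [ -0.26    0.99   -0.02]
  [ -0.20   -0.01    0.95]
Leontief inverse L = M⁻¹:
  [  1.0652    0.1302    0.1037]
  [  0.2843    1.0451    0.0489]
  [  0.2273    0.0384    1.0750]
Total output x = L · d:
  x_0 = 1.0652·13 + 0.1302·79 + 0.1037·55 = 29.8321
  x_1 = 0.2843·13 + 1.0451·79 + 0.0489·55 = 88.9481
  x_2 = 0.2273·13 + 0.0384·79 + 1.0750·55 = 65.1115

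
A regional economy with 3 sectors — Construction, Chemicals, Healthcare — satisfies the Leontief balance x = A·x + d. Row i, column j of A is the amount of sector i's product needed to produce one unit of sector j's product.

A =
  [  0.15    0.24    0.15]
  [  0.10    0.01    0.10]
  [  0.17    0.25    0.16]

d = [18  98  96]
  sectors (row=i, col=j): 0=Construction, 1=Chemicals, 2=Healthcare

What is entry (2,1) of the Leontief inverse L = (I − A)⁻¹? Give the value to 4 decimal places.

Form M = I − A:
  [  0.85   -0.24   -0.15]
  [ -0.10    0.99   -0.10]
  [ -0.17   -0.25    0.84]
Leontief inverse L = M⁻¹:
  [  1.2755    0.3781    0.2728]
  [  0.1597    1.0888    0.1581]
  [  0.3057    0.4006    1.2927]
Total output x = L · d:
  x_0 = 1.2755·18 + 0.3781·98 + 0.2728·96 = 86.1998
  x_1 = 0.1597·18 + 1.0888·98 + 0.1581·96 = 124.7535
  x_2 = 0.3057·18 + 0.4006·98 + 1.2927·96 = 168.8599

L[2,1] = 0.4006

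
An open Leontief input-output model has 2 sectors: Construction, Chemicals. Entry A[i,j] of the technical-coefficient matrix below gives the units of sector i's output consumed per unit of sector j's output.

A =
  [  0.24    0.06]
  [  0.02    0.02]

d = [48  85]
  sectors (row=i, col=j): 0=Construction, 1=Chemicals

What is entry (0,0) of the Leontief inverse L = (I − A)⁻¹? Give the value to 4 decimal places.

Form M = I − A:
  [  0.76   -0.06]
  [ -0.02    0.98]
Leontief inverse L = M⁻¹:
  [  1.3179    0.0807]
  [  0.0269    1.0221]
Total output x = L · d:
  x_0 = 1.3179·48 + 0.0807·85 = 70.1183
  x_1 = 0.0269·48 + 1.0221·85 = 88.1657

L[0,0] = 1.3179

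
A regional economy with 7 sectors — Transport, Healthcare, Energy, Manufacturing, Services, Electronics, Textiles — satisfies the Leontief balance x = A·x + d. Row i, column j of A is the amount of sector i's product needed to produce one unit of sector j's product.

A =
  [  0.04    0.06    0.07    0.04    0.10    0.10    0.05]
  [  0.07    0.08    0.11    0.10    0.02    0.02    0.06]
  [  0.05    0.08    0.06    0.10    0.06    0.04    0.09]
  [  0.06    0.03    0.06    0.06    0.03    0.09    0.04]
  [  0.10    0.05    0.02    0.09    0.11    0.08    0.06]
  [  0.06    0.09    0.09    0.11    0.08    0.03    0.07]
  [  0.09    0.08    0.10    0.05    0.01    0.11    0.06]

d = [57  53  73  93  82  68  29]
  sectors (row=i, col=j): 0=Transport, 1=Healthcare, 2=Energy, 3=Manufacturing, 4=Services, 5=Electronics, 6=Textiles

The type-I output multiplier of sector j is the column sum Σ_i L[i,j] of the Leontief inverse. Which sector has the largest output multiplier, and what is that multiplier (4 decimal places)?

Form M = I − A:
  [  0.96   -0.06   -0.07   -0.04   -0.10   -0.10   -0.05]
  [ -0.07    0.92   -0.11   -0.10   -0.02   -0.02   -0.06]
  [ -0.05   -0.08    0.94   -0.10   -0.06   -0.04   -0.09]
  [ -0.06   -0.03   -0.06    0.94   -0.03   -0.09   -0.04]
  [ -0.10   -0.05   -0.02   -0.09    0.89   -0.08   -0.06]
  [ -0.06   -0.09   -0.09   -0.11   -0.08    0.97   -0.07]
  [ -0.09   -0.08   -0.10   -0.05   -0.01   -0.11    0.94]
Leontief inverse L = M⁻¹:
  [  1.1000    0.1198    0.1325    0.1123    0.1542    0.1564    0.1051]
  [  0.1244    1.1364    0.1736    0.1659    0.0650    0.0769    0.1127]
  [  0.1105    0.1390    1.1265    0.1692    0.1080    0.1017    0.1443]
  [  0.1050    0.0774    0.1115    1.1156    0.0718    0.1359    0.0834]
  [  0.1651    0.1120    0.0874    0.1639    1.1707    0.1480    0.1170]
  [  0.1262    0.1543    0.1612    0.1871    0.1349    1.0970    0.1303]
  [  0.1498    0.1463    0.1730    0.1259    0.0638    0.1695    1.1198]
Total output x = L · d:
  x_0 = 1.1000·57 + 0.1198·53 + 0.1325·73 + 0.1123·93 + 0.1542·82 + 0.1564·68 + 0.1051·29 = 115.5001
  x_1 = 0.1244·57 + 1.1364·53 + 0.1736·73 + 0.1659·93 + 0.0650·82 + 0.0769·68 + 0.1127·29 = 109.2523
  x_2 = 0.1105·57 + 0.1390·53 + 1.1265·73 + 0.1692·93 + 0.1080·82 + 0.1017·68 + 0.1443·29 = 131.5947
  x_3 = 0.1050·57 + 0.0774·53 + 0.1115·73 + 1.1156·93 + 0.0718·82 + 0.1359·68 + 0.0834·29 = 139.5194
  x_4 = 0.1651·57 + 0.1120·53 + 0.0874·73 + 0.1639·93 + 1.1707·82 + 0.1480·68 + 0.1170·29 = 146.4171
  x_5 = 0.1262·57 + 0.1543·53 + 0.1612·73 + 0.1871·93 + 0.1349·82 + 1.0970·68 + 0.1303·29 = 133.9765
  x_6 = 0.1498·57 + 0.1463·53 + 0.1730·73 + 0.1259·93 + 0.0638·82 + 0.1695·68 + 1.1198·29 = 89.8641
Output multipliers (column sums of L):
  Transport: 1.8810
  Healthcare: 1.8852
  Energy: 1.9657
  Manufacturing: 2.0399
  Services: 1.7684
  Electronics: 1.8854
  Textiles: 1.8125

Manufacturing (2.0399)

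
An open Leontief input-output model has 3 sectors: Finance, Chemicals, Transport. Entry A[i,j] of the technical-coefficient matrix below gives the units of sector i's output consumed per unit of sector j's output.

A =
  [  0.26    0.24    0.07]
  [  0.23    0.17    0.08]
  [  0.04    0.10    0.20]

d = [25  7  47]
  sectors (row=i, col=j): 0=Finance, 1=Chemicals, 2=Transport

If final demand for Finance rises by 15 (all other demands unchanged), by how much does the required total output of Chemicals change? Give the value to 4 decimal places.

Form M = I − A:
  [  0.74   -0.24   -0.07]
  [ -0.23    0.83   -0.08]
  [ -0.04   -0.10    0.80]
Leontief inverse L = M⁻¹:
  [  1.5026    0.4558    0.1771]
  [  0.4288    1.3496    0.1725]
  [  0.1287    0.1915    1.2804]
Total output x = L · d:
  x_0 = 1.5026·25 + 0.4558·7 + 0.1771·47 = 49.0774
  x_1 = 0.4288·25 + 1.3496·7 + 0.1725·47 = 28.2733
  x_2 = 0.1287·25 + 0.1915·7 + 1.2804·47 = 64.7380
Δx_1 = L[1,0] · Δd_0 = 0.4288 · 15 = 6.4318

6.4318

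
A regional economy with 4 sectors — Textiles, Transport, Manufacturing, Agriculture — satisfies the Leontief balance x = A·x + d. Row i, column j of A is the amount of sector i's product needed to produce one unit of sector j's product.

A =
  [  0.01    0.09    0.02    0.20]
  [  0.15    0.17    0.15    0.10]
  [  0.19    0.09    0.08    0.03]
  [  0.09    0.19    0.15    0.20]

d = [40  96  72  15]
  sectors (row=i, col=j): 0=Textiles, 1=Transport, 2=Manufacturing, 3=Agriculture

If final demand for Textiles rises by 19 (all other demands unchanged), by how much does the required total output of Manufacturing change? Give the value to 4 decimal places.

Form M = I − A:
  [  0.99   -0.09   -0.02   -0.20]
  [ -0.15    0.83   -0.15   -0.10]
  [ -0.19   -0.09    0.92   -0.03]
  [ -0.09   -0.19   -0.15    0.80]
Leontief inverse L = M⁻¹:
  [  1.0876    0.1981    0.1050    0.3006]
  [  0.2717    1.3180    0.2603    0.2424]
  [  0.2589    0.1819    1.1435    0.1303]
  [  0.2354    0.3694    0.2880    1.3658]
Total output x = L · d:
  x_0 = 1.0876·40 + 0.1981·96 + 0.1050·72 + 0.3006·15 = 74.5894
  x_1 = 0.2717·40 + 1.3180·96 + 0.2603·72 + 0.2424·15 = 159.7767
  x_2 = 0.2589·40 + 0.1819·96 + 1.1435·72 + 0.1303·15 = 112.1034
  x_3 = 0.2354·40 + 0.3694·96 + 0.2880·72 + 1.3658·15 = 86.1077
Δx_2 = L[2,0] · Δd_0 = 0.2589 · 19 = 4.9185

4.9185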